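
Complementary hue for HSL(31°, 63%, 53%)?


Complement = opposite side of color wheel = hue + 180°
H' = (31 + 180) mod 360 = 211°
S and L unchanged.
= HSL(211°, 63%, 53%)


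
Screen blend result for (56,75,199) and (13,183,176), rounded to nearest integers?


Screen: C = 255 - (255-A)×(255-B)/255, rounded to nearest integer
R: 255 - (255-56)×(255-13)/255 = 255 - 48158/255 ≈ 255 - 188.855 = 66.145 → 66
G: 255 - (255-75)×(255-183)/255 = 255 - 12960/255 ≈ 255 - 50.824 = 204.176 → 204
B: 255 - (255-199)×(255-176)/255 = 255 - 4424/255 ≈ 255 - 17.349 = 237.651 → 238
= RGB(66, 204, 238)


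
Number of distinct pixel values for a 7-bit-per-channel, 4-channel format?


Total bits = 7 bits/channel × 4 channels = 28 bits
Distinct pixel values = 2^28
= 268,435,456 pixel values


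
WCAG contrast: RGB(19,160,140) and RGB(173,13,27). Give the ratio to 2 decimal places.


Linearize each sRGB channel c=v/255: c/12.92 if c ≤ 0.04045 else ((c+0.055)/1.055)^2.4
L = 0.2126×R_lin + 0.7152×G_lin + 0.0722×B_lin
Color 1 (19,160,140):
  R=19: 19/255≈0.0745 > 0.04045 → ((0.0745+0.055)/1.055)^2.4 ≈ 0.00651
  G=160: 160/255≈0.6275 > 0.04045 → ((0.6275+0.055)/1.055)^2.4 ≈ 0.35153
  B=140: 140/255≈0.5490 > 0.04045 → ((0.5490+0.055)/1.055)^2.4 ≈ 0.26225
  L1 = 0.2126×0.00651 + 0.7152×0.35153 + 0.0722×0.26225 ≈ 0.27174
Color 2 (173,13,27):
  R=173: 173/255≈0.6784 > 0.04045 → ((0.6784+0.055)/1.055)^2.4 ≈ 0.41789
  G=13: 13/255≈0.0510 > 0.04045 → ((0.0510+0.055)/1.055)^2.4 ≈ 0.00402
  B=27: 27/255≈0.1059 > 0.04045 → ((0.1059+0.055)/1.055)^2.4 ≈ 0.01096
  L2 = 0.2126×0.41789 + 0.7152×0.00402 + 0.0722×0.01096 ≈ 0.09251
Lighter = 0.27174, Darker = 0.09251
Ratio = (L_lighter + 0.05) / (L_darker + 0.05)
Ratio = (0.27174 + 0.05) / (0.09251 + 0.05) = 0.32174 / 0.14251 ≈ 2.2576
Ratio ≈ 2.26:1


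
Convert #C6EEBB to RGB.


C6 → 198 (R)
EE → 238 (G)
BB → 187 (B)
= RGB(198, 238, 187)


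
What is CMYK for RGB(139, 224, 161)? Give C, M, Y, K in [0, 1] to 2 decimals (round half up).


R'=139/255≈0.5451, G'=224/255≈0.8784, B'=161/255≈0.6314
K = 1 - max(R',G',B') = 1 - 224/255 = 31/255 = 0.12156… → 0.12
(1-R'-K)/(1-K) simplifies to (max-R)/max with max = 224:
C = (224-139)/224 = 85/224 = 0.37946… → 0.38
M = (224-224)/224 = 0/224 = 0 → 0.00
Y = (224-161)/224 = 63/224 = 0.28125 → 0.28
= CMYK(0.38, 0.00, 0.28, 0.12)


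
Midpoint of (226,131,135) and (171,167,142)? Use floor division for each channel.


Midpoint: each channel = ⌊(C₁+C₂)/2⌋
R: ⌊(226+171)/2⌋ = 198
G: ⌊(131+167)/2⌋ = 149
B: ⌊(135+142)/2⌋ = 138
= RGB(198, 149, 138)


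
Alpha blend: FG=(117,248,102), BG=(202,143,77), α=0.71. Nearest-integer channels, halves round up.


C = α×F + (1-α)×B, with 1-α = 0.29
R: 0.71×117 + 0.29×202 = 83.07 + 58.58 = 141.65 → 142
G: 0.71×248 + 0.29×143 = 176.08 + 41.47 = 217.55 → 218
B: 0.71×102 + 0.29×77 = 72.42 + 22.33 = 94.75 → 95
= RGB(142, 218, 95)


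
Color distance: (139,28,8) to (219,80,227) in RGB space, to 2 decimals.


d = √[(R₁-R₂)² + (G₁-G₂)² + (B₁-B₂)²]
d = √[(139-219)² + (28-80)² + (8-227)²]
d = √[6400 + 2704 + 47961]
d = √57065
d ≈ 238.88


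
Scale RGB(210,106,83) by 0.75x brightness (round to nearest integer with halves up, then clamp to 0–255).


Multiply each channel by 0.75, round half up, clamp to [0, 255]
R: 210×0.75 = 157.5 → round → 158
G: 106×0.75 = 79.5 → round → 80
B: 83×0.75 = 62.25 → round → 62
= RGB(158, 80, 62)


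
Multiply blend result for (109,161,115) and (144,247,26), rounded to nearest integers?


Multiply: C = A×B/255, rounded to nearest integer
R: 109×144/255 = 15696/255 ≈ 61.553 → 62
G: 161×247/255 = 39767/255 ≈ 155.949 → 156
B: 115×26/255 = 2990/255 ≈ 11.725 → 12
= RGB(62, 156, 12)


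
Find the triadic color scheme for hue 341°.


Triadic: equally spaced at 120° intervals
H1 = 341°
H2 = (341 + 120) mod 360 = 101°
H3 = (341 + 240) mod 360 = 221°
Triadic = 341°, 101°, 221°


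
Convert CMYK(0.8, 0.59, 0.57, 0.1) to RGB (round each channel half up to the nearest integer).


R = 255 × (1-C) × (1-K) = 255 × 0.20 × 0.90 = 45.9 → 46
G = 255 × (1-M) × (1-K) = 255 × 0.41 × 0.90 = 94.095 → 94
B = 255 × (1-Y) × (1-K) = 255 × 0.43 × 0.90 = 98.685 → 99
= RGB(46, 94, 99)


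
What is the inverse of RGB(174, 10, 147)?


Invert: (255-R, 255-G, 255-B)
R: 255-174 = 81
G: 255-10 = 245
B: 255-147 = 108
= RGB(81, 245, 108)


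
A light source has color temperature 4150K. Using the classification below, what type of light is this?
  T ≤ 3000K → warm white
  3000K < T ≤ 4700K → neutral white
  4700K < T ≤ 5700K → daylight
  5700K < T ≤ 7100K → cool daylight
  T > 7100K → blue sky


Temperature: 4150K
3000K < 4150K ≤ 4700K → neutral white
Classification: neutral white


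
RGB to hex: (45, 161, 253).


R = 45 → 2D (hex)
G = 161 → A1 (hex)
B = 253 → FD (hex)
Hex = #2DA1FD


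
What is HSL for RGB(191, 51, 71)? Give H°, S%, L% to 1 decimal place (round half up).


Normalize: R'=191/255≈0.7490, G'=51/255≈0.2000, B'=71/255≈0.2784
Max=191/255, Min=51/255, Δ=Max-Min=140/255
L = (Max+Min)/2 = (191+51)/510 = 242/510 = 0.47450… → L = 47.5%
L ≤ 0.5 → S = Δ/(Max+Min) = 140/(191+51) = 140/242 = 0.57851… → S = 57.9%
(the 1/255 factors cancel in S and H, so raw channel differences can be used)
Max is R' → H = 60 × (((G-B)/Δ) mod 6) = 60 × (((51-71)/140) mod 6)
  (-20)/140 = -0.1428…; negative, so add 6 → 5.8571…
  H = 60 × 5.8571… = 351.428…° → H = 351.4°
= HSL(351.4°, 57.9%, 47.5%)


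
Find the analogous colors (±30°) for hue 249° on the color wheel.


Base hue: 249°
Left analog: (249 - 30) mod 360 = 219°
Right analog: (249 + 30) mod 360 = 279°
Analogous hues = 219° and 279°


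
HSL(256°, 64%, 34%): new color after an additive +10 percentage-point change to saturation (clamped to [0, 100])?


Original S = 64%
Adjustment = +10 percentage points
New S = 64 + (10) = 74
Clamp to [0, 100] → 74
= HSL(256°, 74%, 34%)


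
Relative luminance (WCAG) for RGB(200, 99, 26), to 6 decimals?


Linearize each channel (sRGB transfer function): c = v/255; c_lin = c/12.92 if c ≤ 0.04045, else ((c+0.055)/1.055)^2.4
  R: 200/255 ≈ 0.784314 > 0.04045 → ((0.784314+0.055)/1.055)^2.4 ≈ 0.577580
  G: 99/255 ≈ 0.388235 > 0.04045 → ((0.388235+0.055)/1.055)^2.4 ≈ 0.124772
  B: 26/255 ≈ 0.101961 > 0.04045 → ((0.101961+0.055)/1.055)^2.4 ≈ 0.010330
R_lin = 0.577580, G_lin = 0.124772, B_lin = 0.010330
L = 0.2126×R + 0.7152×G + 0.0722×B
L = 0.2126×0.577580 + 0.7152×0.124772 + 0.0722×0.010330
L ≈ 0.212776


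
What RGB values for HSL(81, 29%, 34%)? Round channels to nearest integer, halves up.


H=81°, S=0.29, L=0.34
C = (1-|2L-1|)×S = (1-|-0.32|)×0.29 = 0.1972
H' = H/60 = 81/60 ≈ 1.3500; X = C×(1-|H' mod 2 - 1|) = 0.12818
m = L - C/2 = 0.34 - 0.0986 = 0.2414
Sector ⌊H'⌋ = 1 → (R',G',B') = (0.12818, 0.1972, 0.0)
RGB = ((R'+m)×255, (G'+m)×255, (B'+m)×255) = (94.2429, 111.843, 61.557)
Round half up → RGB(94, 112, 62)


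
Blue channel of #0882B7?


Color: #0882B7
R = 08 = 8
G = 82 = 130
B = B7 = 183
Blue = 183


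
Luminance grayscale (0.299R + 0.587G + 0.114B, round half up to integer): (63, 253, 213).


Gray = 0.299×R + 0.587×G + 0.114×B
Gray = 0.299×63 + 0.587×253 + 0.114×213
Gray = 18.837 + 148.511 + 24.282
Gray = 191.630 → round half up → 192
Gray = 192


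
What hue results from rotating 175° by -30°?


New hue = (H + rotation) mod 360
New hue = (175 -30) mod 360
= 145 mod 360
= 145°


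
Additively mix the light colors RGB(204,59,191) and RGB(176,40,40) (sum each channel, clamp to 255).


Additive: each channel = min(255, C₁+C₂)
R: 204+176 = 380 → 255
G: 59+40 = 99 → 99
B: 191+40 = 231 → 231
= RGB(255, 99, 231)


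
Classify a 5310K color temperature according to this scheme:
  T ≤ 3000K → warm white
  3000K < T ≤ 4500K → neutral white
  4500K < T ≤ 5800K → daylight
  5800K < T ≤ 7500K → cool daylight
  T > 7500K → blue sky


Temperature: 5310K
4500K < 5310K ≤ 5800K → daylight
Classification: daylight


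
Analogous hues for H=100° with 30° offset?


Base hue: 100°
Left analog: (100 - 30) mod 360 = 70°
Right analog: (100 + 30) mod 360 = 130°
Analogous hues = 70° and 130°


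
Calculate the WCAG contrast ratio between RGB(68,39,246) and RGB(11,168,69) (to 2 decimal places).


Linearize each sRGB channel c=v/255: c/12.92 if c ≤ 0.04045 else ((c+0.055)/1.055)^2.4
L = 0.2126×R_lin + 0.7152×G_lin + 0.0722×B_lin
Color 1 (68,39,246):
  R=68: 68/255≈0.2667 > 0.04045 → ((0.2667+0.055)/1.055)^2.4 ≈ 0.05781
  G=39: 39/255≈0.1529 > 0.04045 → ((0.1529+0.055)/1.055)^2.4 ≈ 0.02029
  B=246: 246/255≈0.9647 > 0.04045 → ((0.9647+0.055)/1.055)^2.4 ≈ 0.92158
  L1 = 0.2126×0.05781 + 0.7152×0.02029 + 0.0722×0.92158 ≈ 0.09334
Color 2 (11,168,69):
  R=11: 11/255≈0.0431 > 0.04045 → ((0.0431+0.055)/1.055)^2.4 ≈ 0.00335
  G=168: 168/255≈0.6588 > 0.04045 → ((0.6588+0.055)/1.055)^2.4 ≈ 0.39157
  B=69: 69/255≈0.2706 > 0.04045 → ((0.2706+0.055)/1.055)^2.4 ≈ 0.05951
  L2 = 0.2126×0.00335 + 0.7152×0.39157 + 0.0722×0.05951 ≈ 0.28506
Lighter = 0.28506, Darker = 0.09334
Ratio = (L_lighter + 0.05) / (L_darker + 0.05)
Ratio = (0.28506 + 0.05) / (0.09334 + 0.05) = 0.33506 / 0.14334 ≈ 2.3376
Ratio ≈ 2.34:1


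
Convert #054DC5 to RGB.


05 → 5 (R)
4D → 77 (G)
C5 → 197 (B)
= RGB(5, 77, 197)


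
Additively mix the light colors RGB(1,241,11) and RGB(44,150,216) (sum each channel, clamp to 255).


Additive: each channel = min(255, C₁+C₂)
R: 1+44 = 45 → 45
G: 241+150 = 391 → 255
B: 11+216 = 227 → 227
= RGB(45, 255, 227)


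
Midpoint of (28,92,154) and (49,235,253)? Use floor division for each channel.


Midpoint: each channel = ⌊(C₁+C₂)/2⌋
R: ⌊(28+49)/2⌋ = 38
G: ⌊(92+235)/2⌋ = 163
B: ⌊(154+253)/2⌋ = 203
= RGB(38, 163, 203)


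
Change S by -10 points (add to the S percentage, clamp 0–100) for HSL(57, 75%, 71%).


Original S = 75%
Adjustment = -10 percentage points
New S = 75 + (-10) = 65
Clamp to [0, 100] → 65
= HSL(57°, 65%, 71%)


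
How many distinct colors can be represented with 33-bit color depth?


Colors = 2^bits = 2^33
= 8,589,934,592 colors


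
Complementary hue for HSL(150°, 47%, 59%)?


Complement = opposite side of color wheel = hue + 180°
H' = (150 + 180) mod 360 = 330°
S and L unchanged.
= HSL(330°, 47%, 59%)


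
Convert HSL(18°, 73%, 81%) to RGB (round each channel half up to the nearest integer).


H=18°, S=0.73, L=0.81
C = (1-|2L-1|)×S = (1-|0.62|)×0.73 = 0.2774
H' = H/60 = 18/60 ≈ 0.3000; X = C×(1-|H' mod 2 - 1|) = 0.08322
m = L - C/2 = 0.81 - 0.1387 = 0.6713
Sector ⌊H'⌋ = 0 → (R',G',B') = (0.2774, 0.08322, 0.0)
RGB = ((R'+m)×255, (G'+m)×255, (B'+m)×255) = (241.9185, 192.4026, 171.1815)
Round half up → RGB(242, 192, 171)


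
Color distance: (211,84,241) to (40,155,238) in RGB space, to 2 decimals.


d = √[(R₁-R₂)² + (G₁-G₂)² + (B₁-B₂)²]
d = √[(211-40)² + (84-155)² + (241-238)²]
d = √[29241 + 5041 + 9]
d = √34291
d ≈ 185.18


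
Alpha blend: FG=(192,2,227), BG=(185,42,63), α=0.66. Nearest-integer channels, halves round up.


C = α×F + (1-α)×B, with 1-α = 0.34
R: 0.66×192 + 0.34×185 = 126.72 + 62.90 = 189.62 → 190
G: 0.66×2 + 0.34×42 = 1.32 + 14.28 = 15.60 → 16
B: 0.66×227 + 0.34×63 = 149.82 + 21.42 = 171.24 → 171
= RGB(190, 16, 171)


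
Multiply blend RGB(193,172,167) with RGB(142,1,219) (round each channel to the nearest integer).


Multiply: C = A×B/255, rounded to nearest integer
R: 193×142/255 = 27406/255 ≈ 107.475 → 107
G: 172×1/255 = 172/255 ≈ 0.675 → 1
B: 167×219/255 = 36573/255 ≈ 143.424 → 143
= RGB(107, 1, 143)


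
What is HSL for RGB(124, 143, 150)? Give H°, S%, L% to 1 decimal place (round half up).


Normalize: R'=124/255≈0.4863, G'=143/255≈0.5608, B'=150/255≈0.5882
Max=150/255, Min=124/255, Δ=Max-Min=26/255
L = (Max+Min)/2 = (150+124)/510 = 274/510 = 0.53725… → L = 53.7%
L > 0.5 → S = Δ/(2-Max-Min) = 26/(510-150-124) = 26/236 = 0.11016… → S = 11.0%
(the 1/255 factors cancel in S and H, so raw channel differences can be used)
Max is B' → H = 60 × ((R-G)/Δ + 4) = 60 × ((124-143)/26 + 4)
  -19/26 + 4 = -0.7307… + 4 = 3.2692…
  H = 60 × 3.2692… = 196.153…° → H = 196.2°
= HSL(196.2°, 11.0%, 53.7%)


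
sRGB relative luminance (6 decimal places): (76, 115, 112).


Linearize each channel (sRGB transfer function): c = v/255; c_lin = c/12.92 if c ≤ 0.04045, else ((c+0.055)/1.055)^2.4
  R: 76/255 ≈ 0.298039 > 0.04045 → ((0.298039+0.055)/1.055)^2.4 ≈ 0.072272
  G: 115/255 ≈ 0.450980 > 0.04045 → ((0.450980+0.055)/1.055)^2.4 ≈ 0.171441
  B: 112/255 ≈ 0.439216 > 0.04045 → ((0.439216+0.055)/1.055)^2.4 ≈ 0.162029
R_lin = 0.072272, G_lin = 0.171441, B_lin = 0.162029
L = 0.2126×R + 0.7152×G + 0.0722×B
L = 0.2126×0.072272 + 0.7152×0.171441 + 0.0722×0.162029
L ≈ 0.149678


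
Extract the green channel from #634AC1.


Color: #634AC1
R = 63 = 99
G = 4A = 74
B = C1 = 193
Green = 74


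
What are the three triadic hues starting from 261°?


Triadic: equally spaced at 120° intervals
H1 = 261°
H2 = (261 + 120) mod 360 = 21°
H3 = (261 + 240) mod 360 = 141°
Triadic = 261°, 21°, 141°


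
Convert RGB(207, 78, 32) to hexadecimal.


R = 207 → CF (hex)
G = 78 → 4E (hex)
B = 32 → 20 (hex)
Hex = #CF4E20


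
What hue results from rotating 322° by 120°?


New hue = (H + rotation) mod 360
New hue = (322 + 120) mod 360
= 442 mod 360
= 82°


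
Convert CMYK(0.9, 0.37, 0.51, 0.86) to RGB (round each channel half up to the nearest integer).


R = 255 × (1-C) × (1-K) = 255 × 0.10 × 0.14 = 3.57 → 4
G = 255 × (1-M) × (1-K) = 255 × 0.63 × 0.14 = 22.491 → 22
B = 255 × (1-Y) × (1-K) = 255 × 0.49 × 0.14 = 17.493 → 17
= RGB(4, 22, 17)


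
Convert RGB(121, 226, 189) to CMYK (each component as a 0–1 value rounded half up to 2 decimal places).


R'=121/255≈0.4745, G'=226/255≈0.8863, B'=189/255≈0.7412
K = 1 - max(R',G',B') = 1 - 226/255 = 29/255 = 0.11372… → 0.11
(1-R'-K)/(1-K) simplifies to (max-R)/max with max = 226:
C = (226-121)/226 = 105/226 = 0.46460… → 0.46
M = (226-226)/226 = 0/226 = 0 → 0.00
Y = (226-189)/226 = 37/226 = 0.16371… → 0.16
= CMYK(0.46, 0.00, 0.16, 0.11)


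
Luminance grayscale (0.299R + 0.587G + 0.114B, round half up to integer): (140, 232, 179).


Gray = 0.299×R + 0.587×G + 0.114×B
Gray = 0.299×140 + 0.587×232 + 0.114×179
Gray = 41.860 + 136.184 + 20.406
Gray = 198.450 → round half up → 198
Gray = 198


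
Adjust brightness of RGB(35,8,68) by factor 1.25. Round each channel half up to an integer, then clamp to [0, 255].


Multiply each channel by 1.25, round half up, clamp to [0, 255]
R: 35×1.25 = 43.75 → round → 44
G: 8×1.25 = 10
B: 68×1.25 = 85
= RGB(44, 10, 85)


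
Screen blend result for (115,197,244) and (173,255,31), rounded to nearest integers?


Screen: C = 255 - (255-A)×(255-B)/255, rounded to nearest integer
R: 255 - (255-115)×(255-173)/255 = 255 - 11480/255 ≈ 255 - 45.020 = 209.980 → 210
G: 255 - (255-197)×(255-255)/255 = 255 - 0/255 ≈ 255 - 0.000 = 255.000 → 255
B: 255 - (255-244)×(255-31)/255 = 255 - 2464/255 ≈ 255 - 9.663 = 245.337 → 245
= RGB(210, 255, 245)


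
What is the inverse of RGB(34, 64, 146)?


Invert: (255-R, 255-G, 255-B)
R: 255-34 = 221
G: 255-64 = 191
B: 255-146 = 109
= RGB(221, 191, 109)


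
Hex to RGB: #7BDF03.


7B → 123 (R)
DF → 223 (G)
03 → 3 (B)
= RGB(123, 223, 3)


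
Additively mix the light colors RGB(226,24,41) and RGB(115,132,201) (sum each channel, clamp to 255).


Additive: each channel = min(255, C₁+C₂)
R: 226+115 = 341 → 255
G: 24+132 = 156 → 156
B: 41+201 = 242 → 242
= RGB(255, 156, 242)


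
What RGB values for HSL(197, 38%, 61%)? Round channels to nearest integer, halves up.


H=197°, S=0.38, L=0.61
C = (1-|2L-1|)×S = (1-|0.22|)×0.38 = 0.2964
H' = H/60 = 197/60 ≈ 3.2833; X = C×(1-|H' mod 2 - 1|) = 0.21242
m = L - C/2 = 0.61 - 0.1482 = 0.4618
Sector ⌊H'⌋ = 3 → (R',G',B') = (0.0, 0.21242, 0.2964)
RGB = ((R'+m)×255, (G'+m)×255, (B'+m)×255) = (117.759, 171.9261, 193.341)
Round half up → RGB(118, 172, 193)


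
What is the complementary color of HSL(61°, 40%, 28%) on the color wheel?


Complement = opposite side of color wheel = hue + 180°
H' = (61 + 180) mod 360 = 241°
S and L unchanged.
= HSL(241°, 40%, 28%)


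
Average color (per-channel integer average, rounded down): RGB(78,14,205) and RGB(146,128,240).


Midpoint: each channel = ⌊(C₁+C₂)/2⌋
R: ⌊(78+146)/2⌋ = 112
G: ⌊(14+128)/2⌋ = 71
B: ⌊(205+240)/2⌋ = 222
= RGB(112, 71, 222)


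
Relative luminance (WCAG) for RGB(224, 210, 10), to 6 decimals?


Linearize each channel (sRGB transfer function): c = v/255; c_lin = c/12.92 if c ≤ 0.04045, else ((c+0.055)/1.055)^2.4
  R: 224/255 ≈ 0.878431 > 0.04045 → ((0.878431+0.055)/1.055)^2.4 ≈ 0.745404
  G: 210/255 ≈ 0.823529 > 0.04045 → ((0.823529+0.055)/1.055)^2.4 ≈ 0.644480
  B: 10/255 ≈ 0.039216 ≤ 0.04045 → 0.039216/12.92 ≈ 0.003035
R_lin = 0.745404, G_lin = 0.644480, B_lin = 0.003035
L = 0.2126×R + 0.7152×G + 0.0722×B
L = 0.2126×0.745404 + 0.7152×0.644480 + 0.0722×0.003035
L ≈ 0.619624


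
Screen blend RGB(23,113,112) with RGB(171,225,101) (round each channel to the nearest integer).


Screen: C = 255 - (255-A)×(255-B)/255, rounded to nearest integer
R: 255 - (255-23)×(255-171)/255 = 255 - 19488/255 ≈ 255 - 76.424 = 178.576 → 179
G: 255 - (255-113)×(255-225)/255 = 255 - 4260/255 ≈ 255 - 16.706 = 238.294 → 238
B: 255 - (255-112)×(255-101)/255 = 255 - 22022/255 ≈ 255 - 86.361 = 168.639 → 169
= RGB(179, 238, 169)


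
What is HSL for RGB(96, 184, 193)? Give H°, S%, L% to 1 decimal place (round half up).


Normalize: R'=96/255≈0.3765, G'=184/255≈0.7216, B'=193/255≈0.7569
Max=193/255, Min=96/255, Δ=Max-Min=97/255
L = (Max+Min)/2 = (193+96)/510 = 289/510 = 0.56666… → L = 56.7%
L > 0.5 → S = Δ/(2-Max-Min) = 97/(510-193-96) = 97/221 = 0.43891… → S = 43.9%
(the 1/255 factors cancel in S and H, so raw channel differences can be used)
Max is B' → H = 60 × ((R-G)/Δ + 4) = 60 × ((96-184)/97 + 4)
  -88/97 + 4 = -0.9072… + 4 = 3.0927…
  H = 60 × 3.0927… = 185.567…° → H = 185.6°
= HSL(185.6°, 43.9%, 56.7%)


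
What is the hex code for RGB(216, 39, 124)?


R = 216 → D8 (hex)
G = 39 → 27 (hex)
B = 124 → 7C (hex)
Hex = #D8277C


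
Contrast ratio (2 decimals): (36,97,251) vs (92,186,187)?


Linearize each sRGB channel c=v/255: c/12.92 if c ≤ 0.04045 else ((c+0.055)/1.055)^2.4
L = 0.2126×R_lin + 0.7152×G_lin + 0.0722×B_lin
Color 1 (36,97,251):
  R=36: 36/255≈0.1412 > 0.04045 → ((0.1412+0.055)/1.055)^2.4 ≈ 0.01764
  G=97: 97/255≈0.3804 > 0.04045 → ((0.3804+0.055)/1.055)^2.4 ≈ 0.11954
  B=251: 251/255≈0.9843 > 0.04045 → ((0.9843+0.055)/1.055)^2.4 ≈ 0.96469
  L1 = 0.2126×0.01764 + 0.7152×0.11954 + 0.0722×0.96469 ≈ 0.15889
Color 2 (92,186,187):
  R=92: 92/255≈0.3608 > 0.04045 → ((0.3608+0.055)/1.055)^2.4 ≈ 0.10702
  G=186: 186/255≈0.7294 > 0.04045 → ((0.7294+0.055)/1.055)^2.4 ≈ 0.49102
  B=187: 187/255≈0.7333 > 0.04045 → ((0.7333+0.055)/1.055)^2.4 ≈ 0.49693
  L2 = 0.2126×0.10702 + 0.7152×0.49102 + 0.0722×0.49693 ≈ 0.40981
Lighter = 0.40981, Darker = 0.15889
Ratio = (L_lighter + 0.05) / (L_darker + 0.05)
Ratio = (0.40981 + 0.05) / (0.15889 + 0.05) = 0.45981 / 0.20889 ≈ 2.2012
Ratio ≈ 2.20:1


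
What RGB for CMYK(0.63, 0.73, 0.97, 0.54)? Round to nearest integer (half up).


R = 255 × (1-C) × (1-K) = 255 × 0.37 × 0.46 = 43.401 → 43
G = 255 × (1-M) × (1-K) = 255 × 0.27 × 0.46 = 31.671 → 32
B = 255 × (1-Y) × (1-K) = 255 × 0.03 × 0.46 = 3.519 → 4
= RGB(43, 32, 4)


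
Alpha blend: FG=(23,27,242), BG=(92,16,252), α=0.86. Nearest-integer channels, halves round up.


C = α×F + (1-α)×B, with 1-α = 0.14
R: 0.86×23 + 0.14×92 = 19.78 + 12.88 = 32.66 → 33
G: 0.86×27 + 0.14×16 = 23.22 + 2.24 = 25.46 → 25
B: 0.86×242 + 0.14×252 = 208.12 + 35.28 = 243.40 → 243
= RGB(33, 25, 243)


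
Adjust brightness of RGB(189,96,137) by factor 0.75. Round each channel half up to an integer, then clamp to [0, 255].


Multiply each channel by 0.75, round half up, clamp to [0, 255]
R: 189×0.75 = 141.75 → round → 142
G: 96×0.75 = 72
B: 137×0.75 = 102.75 → round → 103
= RGB(142, 72, 103)


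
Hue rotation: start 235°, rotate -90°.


New hue = (H + rotation) mod 360
New hue = (235 -90) mod 360
= 145 mod 360
= 145°


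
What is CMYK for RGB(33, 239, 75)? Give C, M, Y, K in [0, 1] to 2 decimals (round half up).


R'=33/255≈0.1294, G'=239/255≈0.9373, B'=75/255≈0.2941
K = 1 - max(R',G',B') = 1 - 239/255 = 16/255 = 0.06274… → 0.06
(1-R'-K)/(1-K) simplifies to (max-R)/max with max = 239:
C = (239-33)/239 = 206/239 = 0.86192… → 0.86
M = (239-239)/239 = 0/239 = 0 → 0.00
Y = (239-75)/239 = 164/239 = 0.68619… → 0.69
= CMYK(0.86, 0.00, 0.69, 0.06)


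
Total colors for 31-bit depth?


Colors = 2^bits = 2^31
= 2,147,483,648 colors


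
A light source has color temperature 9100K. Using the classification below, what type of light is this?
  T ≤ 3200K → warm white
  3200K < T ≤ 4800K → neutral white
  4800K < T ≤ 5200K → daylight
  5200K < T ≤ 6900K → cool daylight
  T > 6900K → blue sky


Temperature: 9100K
9100K > 6900K → blue sky
Classification: blue sky


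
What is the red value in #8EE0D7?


Color: #8EE0D7
R = 8E = 142
G = E0 = 224
B = D7 = 215
Red = 142


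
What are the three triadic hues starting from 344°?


Triadic: equally spaced at 120° intervals
H1 = 344°
H2 = (344 + 120) mod 360 = 104°
H3 = (344 + 240) mod 360 = 224°
Triadic = 344°, 104°, 224°


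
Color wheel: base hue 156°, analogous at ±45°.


Base hue: 156°
Left analog: (156 - 45) mod 360 = 111°
Right analog: (156 + 45) mod 360 = 201°
Analogous hues = 111° and 201°


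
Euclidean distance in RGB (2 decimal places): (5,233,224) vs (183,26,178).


d = √[(R₁-R₂)² + (G₁-G₂)² + (B₁-B₂)²]
d = √[(5-183)² + (233-26)² + (224-178)²]
d = √[31684 + 42849 + 2116]
d = √76649
d ≈ 276.86


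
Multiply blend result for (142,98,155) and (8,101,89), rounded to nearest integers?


Multiply: C = A×B/255, rounded to nearest integer
R: 142×8/255 = 1136/255 ≈ 4.455 → 4
G: 98×101/255 = 9898/255 ≈ 38.816 → 39
B: 155×89/255 = 13795/255 ≈ 54.098 → 54
= RGB(4, 39, 54)


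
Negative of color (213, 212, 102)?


Invert: (255-R, 255-G, 255-B)
R: 255-213 = 42
G: 255-212 = 43
B: 255-102 = 153
= RGB(42, 43, 153)


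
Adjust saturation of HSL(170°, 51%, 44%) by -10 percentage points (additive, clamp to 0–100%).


Original S = 51%
Adjustment = -10 percentage points
New S = 51 + (-10) = 41
Clamp to [0, 100] → 41
= HSL(170°, 41%, 44%)


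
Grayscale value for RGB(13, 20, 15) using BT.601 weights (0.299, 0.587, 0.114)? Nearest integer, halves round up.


Gray = 0.299×R + 0.587×G + 0.114×B
Gray = 0.299×13 + 0.587×20 + 0.114×15
Gray = 3.887 + 11.740 + 1.710
Gray = 17.337 → round half up → 17
Gray = 17


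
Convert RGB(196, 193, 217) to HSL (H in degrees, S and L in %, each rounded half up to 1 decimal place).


Normalize: R'=196/255≈0.7686, G'=193/255≈0.7569, B'=217/255≈0.8510
Max=217/255, Min=193/255, Δ=Max-Min=24/255
L = (Max+Min)/2 = (217+193)/510 = 410/510 = 0.80392… → L = 80.4%
L > 0.5 → S = Δ/(2-Max-Min) = 24/(510-217-193) = 24/100 = 0.24 → S = 24.0%
(the 1/255 factors cancel in S and H, so raw channel differences can be used)
Max is B' → H = 60 × ((R-G)/Δ + 4) = 60 × ((196-193)/24 + 4)
  3/24 + 4 = 0.125 + 4 = 4.125
  H = 60 × 4.125 = 247.5° → H = 247.5°
= HSL(247.5°, 24.0%, 80.4%)


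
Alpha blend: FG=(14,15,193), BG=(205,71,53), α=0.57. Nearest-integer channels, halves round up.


C = α×F + (1-α)×B, with 1-α = 0.43
R: 0.57×14 + 0.43×205 = 7.98 + 88.15 = 96.13 → 96
G: 0.57×15 + 0.43×71 = 8.55 + 30.53 = 39.08 → 39
B: 0.57×193 + 0.43×53 = 110.01 + 22.79 = 132.80 → 133
= RGB(96, 39, 133)


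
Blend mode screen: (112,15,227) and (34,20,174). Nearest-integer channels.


Screen: C = 255 - (255-A)×(255-B)/255, rounded to nearest integer
R: 255 - (255-112)×(255-34)/255 = 255 - 31603/255 ≈ 255 - 123.933 = 131.067 → 131
G: 255 - (255-15)×(255-20)/255 = 255 - 56400/255 ≈ 255 - 221.176 = 33.824 → 34
B: 255 - (255-227)×(255-174)/255 = 255 - 2268/255 ≈ 255 - 8.894 = 246.106 → 246
= RGB(131, 34, 246)


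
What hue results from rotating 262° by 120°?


New hue = (H + rotation) mod 360
New hue = (262 + 120) mod 360
= 382 mod 360
= 22°


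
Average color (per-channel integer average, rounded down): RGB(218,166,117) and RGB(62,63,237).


Midpoint: each channel = ⌊(C₁+C₂)/2⌋
R: ⌊(218+62)/2⌋ = 140
G: ⌊(166+63)/2⌋ = 114
B: ⌊(117+237)/2⌋ = 177
= RGB(140, 114, 177)


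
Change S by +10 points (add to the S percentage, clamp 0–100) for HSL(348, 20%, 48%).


Original S = 20%
Adjustment = +10 percentage points
New S = 20 + (10) = 30
Clamp to [0, 100] → 30
= HSL(348°, 30%, 48%)


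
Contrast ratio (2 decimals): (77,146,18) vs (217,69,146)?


Linearize each sRGB channel c=v/255: c/12.92 if c ≤ 0.04045 else ((c+0.055)/1.055)^2.4
L = 0.2126×R_lin + 0.7152×G_lin + 0.0722×B_lin
Color 1 (77,146,18):
  R=77: 77/255≈0.3020 > 0.04045 → ((0.3020+0.055)/1.055)^2.4 ≈ 0.07421
  G=146: 146/255≈0.5725 > 0.04045 → ((0.5725+0.055)/1.055)^2.4 ≈ 0.28744
  B=18: 18/255≈0.0706 > 0.04045 → ((0.0706+0.055)/1.055)^2.4 ≈ 0.00605
  L1 = 0.2126×0.07421 + 0.7152×0.28744 + 0.0722×0.00605 ≈ 0.22179
Color 2 (217,69,146):
  R=217: 217/255≈0.8510 > 0.04045 → ((0.8510+0.055)/1.055)^2.4 ≈ 0.69387
  G=69: 69/255≈0.2706 > 0.04045 → ((0.2706+0.055)/1.055)^2.4 ≈ 0.05951
  B=146: 146/255≈0.5725 > 0.04045 → ((0.5725+0.055)/1.055)^2.4 ≈ 0.28744
  L2 = 0.2126×0.69387 + 0.7152×0.05951 + 0.0722×0.28744 ≈ 0.21083
Lighter = 0.22179, Darker = 0.21083
Ratio = (L_lighter + 0.05) / (L_darker + 0.05)
Ratio = (0.22179 + 0.05) / (0.21083 + 0.05) = 0.27179 / 0.26083 ≈ 1.0420
Ratio ≈ 1.04:1


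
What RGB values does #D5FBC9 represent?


D5 → 213 (R)
FB → 251 (G)
C9 → 201 (B)
= RGB(213, 251, 201)


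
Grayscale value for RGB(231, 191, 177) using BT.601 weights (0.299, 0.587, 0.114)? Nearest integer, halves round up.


Gray = 0.299×R + 0.587×G + 0.114×B
Gray = 0.299×231 + 0.587×191 + 0.114×177
Gray = 69.069 + 112.117 + 20.178
Gray = 201.364 → round half up → 201
Gray = 201


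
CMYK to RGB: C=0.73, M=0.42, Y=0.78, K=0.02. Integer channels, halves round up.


R = 255 × (1-C) × (1-K) = 255 × 0.27 × 0.98 = 67.473 → 67
G = 255 × (1-M) × (1-K) = 255 × 0.58 × 0.98 = 144.942 → 145
B = 255 × (1-Y) × (1-K) = 255 × 0.22 × 0.98 = 54.978 → 55
= RGB(67, 145, 55)


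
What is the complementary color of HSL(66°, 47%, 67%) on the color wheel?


Complement = opposite side of color wheel = hue + 180°
H' = (66 + 180) mod 360 = 246°
S and L unchanged.
= HSL(246°, 47%, 67%)


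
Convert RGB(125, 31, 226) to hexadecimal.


R = 125 → 7D (hex)
G = 31 → 1F (hex)
B = 226 → E2 (hex)
Hex = #7D1FE2


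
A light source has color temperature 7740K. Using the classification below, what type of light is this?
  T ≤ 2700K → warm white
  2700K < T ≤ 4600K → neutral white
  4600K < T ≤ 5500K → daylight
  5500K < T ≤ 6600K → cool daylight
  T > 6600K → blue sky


Temperature: 7740K
7740K > 6600K → blue sky
Classification: blue sky


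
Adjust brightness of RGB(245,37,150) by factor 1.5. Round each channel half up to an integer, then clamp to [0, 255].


Multiply each channel by 1.5, round half up, clamp to [0, 255]
R: 245×1.5 = 367.5 → round → 368 → clamp → 255
G: 37×1.5 = 55.5 → round → 56
B: 150×1.5 = 225
= RGB(255, 56, 225)


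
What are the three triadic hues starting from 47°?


Triadic: equally spaced at 120° intervals
H1 = 47°
H2 = (47 + 120) mod 360 = 167°
H3 = (47 + 240) mod 360 = 287°
Triadic = 47°, 167°, 287°


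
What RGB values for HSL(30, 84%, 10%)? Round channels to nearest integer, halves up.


H=30°, S=0.84, L=0.10
C = (1-|2L-1|)×S = (1-|-0.80|)×0.84 = 0.168
H' = H/60 = 30/60 ≈ 0.5000; X = C×(1-|H' mod 2 - 1|) = 0.084
m = L - C/2 = 0.10 - 0.084 = 0.016
Sector ⌊H'⌋ = 0 → (R',G',B') = (0.168, 0.084, 0.0)
RGB = ((R'+m)×255, (G'+m)×255, (B'+m)×255) = (46.92, 25.5, 4.08)
Round half up → RGB(47, 26, 4)


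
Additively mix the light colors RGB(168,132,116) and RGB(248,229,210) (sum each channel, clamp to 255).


Additive: each channel = min(255, C₁+C₂)
R: 168+248 = 416 → 255
G: 132+229 = 361 → 255
B: 116+210 = 326 → 255
= RGB(255, 255, 255)


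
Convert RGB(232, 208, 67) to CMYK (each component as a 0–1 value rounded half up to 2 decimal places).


R'=232/255≈0.9098, G'=208/255≈0.8157, B'=67/255≈0.2627
K = 1 - max(R',G',B') = 1 - 232/255 = 23/255 = 0.09019… → 0.09
(1-R'-K)/(1-K) simplifies to (max-R)/max with max = 232:
C = (232-232)/232 = 0/232 = 0 → 0.00
M = (232-208)/232 = 24/232 = 0.10344… → 0.10
Y = (232-67)/232 = 165/232 = 0.71120… → 0.71
= CMYK(0.00, 0.10, 0.71, 0.09)


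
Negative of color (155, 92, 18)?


Invert: (255-R, 255-G, 255-B)
R: 255-155 = 100
G: 255-92 = 163
B: 255-18 = 237
= RGB(100, 163, 237)


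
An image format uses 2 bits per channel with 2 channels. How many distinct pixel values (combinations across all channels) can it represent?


Total bits = 2 bits/channel × 2 channels = 4 bits
Distinct pixel values = 2^4
= 16 pixel values


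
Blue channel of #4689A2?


Color: #4689A2
R = 46 = 70
G = 89 = 137
B = A2 = 162
Blue = 162


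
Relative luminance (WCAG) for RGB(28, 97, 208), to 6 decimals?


Linearize each channel (sRGB transfer function): c = v/255; c_lin = c/12.92 if c ≤ 0.04045, else ((c+0.055)/1.055)^2.4
  R: 28/255 ≈ 0.109804 > 0.04045 → ((0.109804+0.055)/1.055)^2.4 ≈ 0.011612
  G: 97/255 ≈ 0.380392 > 0.04045 → ((0.380392+0.055)/1.055)^2.4 ≈ 0.119538
  B: 208/255 ≈ 0.815686 > 0.04045 → ((0.815686+0.055)/1.055)^2.4 ≈ 0.630757
R_lin = 0.011612, G_lin = 0.119538, B_lin = 0.630757
L = 0.2126×R + 0.7152×G + 0.0722×B
L = 0.2126×0.011612 + 0.7152×0.119538 + 0.0722×0.630757
L ≈ 0.133503


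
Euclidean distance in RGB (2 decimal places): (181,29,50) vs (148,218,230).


d = √[(R₁-R₂)² + (G₁-G₂)² + (B₁-B₂)²]
d = √[(181-148)² + (29-218)² + (50-230)²]
d = √[1089 + 35721 + 32400]
d = √69210
d ≈ 263.08


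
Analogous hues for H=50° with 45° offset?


Base hue: 50°
Left analog: (50 - 45) mod 360 = 5°
Right analog: (50 + 45) mod 360 = 95°
Analogous hues = 5° and 95°


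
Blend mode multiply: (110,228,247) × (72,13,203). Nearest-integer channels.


Multiply: C = A×B/255, rounded to nearest integer
R: 110×72/255 = 7920/255 ≈ 31.059 → 31
G: 228×13/255 = 2964/255 ≈ 11.624 → 12
B: 247×203/255 = 50141/255 ≈ 196.631 → 197
= RGB(31, 12, 197)


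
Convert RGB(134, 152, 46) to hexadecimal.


R = 134 → 86 (hex)
G = 152 → 98 (hex)
B = 46 → 2E (hex)
Hex = #86982E


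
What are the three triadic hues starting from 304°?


Triadic: equally spaced at 120° intervals
H1 = 304°
H2 = (304 + 120) mod 360 = 64°
H3 = (304 + 240) mod 360 = 184°
Triadic = 304°, 64°, 184°


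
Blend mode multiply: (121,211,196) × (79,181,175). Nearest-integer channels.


Multiply: C = A×B/255, rounded to nearest integer
R: 121×79/255 = 9559/255 ≈ 37.486 → 37
G: 211×181/255 = 38191/255 ≈ 149.769 → 150
B: 196×175/255 = 34300/255 ≈ 134.510 → 135
= RGB(37, 150, 135)


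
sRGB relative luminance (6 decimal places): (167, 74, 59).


Linearize each channel (sRGB transfer function): c = v/255; c_lin = c/12.92 if c ≤ 0.04045, else ((c+0.055)/1.055)^2.4
  R: 167/255 ≈ 0.654902 > 0.04045 → ((0.654902+0.055)/1.055)^2.4 ≈ 0.386429
  G: 74/255 ≈ 0.290196 > 0.04045 → ((0.290196+0.055)/1.055)^2.4 ≈ 0.068478
  B: 59/255 ≈ 0.231373 > 0.04045 → ((0.231373+0.055)/1.055)^2.4 ≈ 0.043735
R_lin = 0.386429, G_lin = 0.068478, B_lin = 0.043735
L = 0.2126×R + 0.7152×G + 0.0722×B
L = 0.2126×0.386429 + 0.7152×0.068478 + 0.0722×0.043735
L ≈ 0.134288


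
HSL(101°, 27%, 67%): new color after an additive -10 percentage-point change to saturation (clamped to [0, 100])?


Original S = 27%
Adjustment = -10 percentage points
New S = 27 + (-10) = 17
Clamp to [0, 100] → 17
= HSL(101°, 17%, 67%)


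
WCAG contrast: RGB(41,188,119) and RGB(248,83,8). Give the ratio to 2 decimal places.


Linearize each sRGB channel c=v/255: c/12.92 if c ≤ 0.04045 else ((c+0.055)/1.055)^2.4
L = 0.2126×R_lin + 0.7152×G_lin + 0.0722×B_lin
Color 1 (41,188,119):
  R=41: 41/255≈0.1608 > 0.04045 → ((0.1608+0.055)/1.055)^2.4 ≈ 0.02217
  G=188: 188/255≈0.7373 > 0.04045 → ((0.7373+0.055)/1.055)^2.4 ≈ 0.50289
  B=119: 119/255≈0.4667 > 0.04045 → ((0.4667+0.055)/1.055)^2.4 ≈ 0.18447
  L1 = 0.2126×0.02217 + 0.7152×0.50289 + 0.0722×0.18447 ≈ 0.37770
Color 2 (248,83,8):
  R=248: 248/255≈0.9725 > 0.04045 → ((0.9725+0.055)/1.055)^2.4 ≈ 0.93869
  G=83: 83/255≈0.3255 > 0.04045 → ((0.3255+0.055)/1.055)^2.4 ≈ 0.08650
  B=8: 8/255≈0.0314 ≤ 0.04045 → 0.0314/12.92 ≈ 0.00243
  L2 = 0.2126×0.93869 + 0.7152×0.08650 + 0.0722×0.00243 ≈ 0.26161
Lighter = 0.37770, Darker = 0.26161
Ratio = (L_lighter + 0.05) / (L_darker + 0.05)
Ratio = (0.37770 + 0.05) / (0.26161 + 0.05) = 0.42770 / 0.31161 ≈ 1.3726
Ratio ≈ 1.37:1


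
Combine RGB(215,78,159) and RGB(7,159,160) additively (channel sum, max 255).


Additive: each channel = min(255, C₁+C₂)
R: 215+7 = 222 → 222
G: 78+159 = 237 → 237
B: 159+160 = 319 → 255
= RGB(222, 237, 255)


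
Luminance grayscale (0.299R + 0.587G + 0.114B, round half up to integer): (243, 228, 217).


Gray = 0.299×R + 0.587×G + 0.114×B
Gray = 0.299×243 + 0.587×228 + 0.114×217
Gray = 72.657 + 133.836 + 24.738
Gray = 231.231 → round half up → 231
Gray = 231


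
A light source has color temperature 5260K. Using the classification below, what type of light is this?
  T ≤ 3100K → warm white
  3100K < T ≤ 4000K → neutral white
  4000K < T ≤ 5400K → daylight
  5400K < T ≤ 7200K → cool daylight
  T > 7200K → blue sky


Temperature: 5260K
4000K < 5260K ≤ 5400K → daylight
Classification: daylight


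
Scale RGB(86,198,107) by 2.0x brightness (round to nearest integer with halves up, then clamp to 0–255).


Multiply each channel by 2.0, round half up, clamp to [0, 255]
R: 86×2.0 = 172
G: 198×2.0 = 396 → clamp → 255
B: 107×2.0 = 214
= RGB(172, 255, 214)


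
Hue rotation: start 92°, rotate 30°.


New hue = (H + rotation) mod 360
New hue = (92 + 30) mod 360
= 122 mod 360
= 122°


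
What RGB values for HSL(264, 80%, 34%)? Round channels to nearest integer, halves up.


H=264°, S=0.80, L=0.34
C = (1-|2L-1|)×S = (1-|-0.32|)×0.80 = 0.544
H' = H/60 = 264/60 ≈ 4.4000; X = C×(1-|H' mod 2 - 1|) = 0.2176
m = L - C/2 = 0.34 - 0.272 = 0.068
Sector ⌊H'⌋ = 4 → (R',G',B') = (0.2176, 0.0, 0.544)
RGB = ((R'+m)×255, (G'+m)×255, (B'+m)×255) = (72.828, 17.34, 156.06)
Round half up → RGB(73, 17, 156)


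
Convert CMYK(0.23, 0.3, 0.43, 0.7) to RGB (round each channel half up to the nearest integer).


R = 255 × (1-C) × (1-K) = 255 × 0.77 × 0.30 = 58.905 → 59
G = 255 × (1-M) × (1-K) = 255 × 0.70 × 0.30 = 53.55 → 54
B = 255 × (1-Y) × (1-K) = 255 × 0.57 × 0.30 = 43.605 → 44
= RGB(59, 54, 44)


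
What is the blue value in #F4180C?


Color: #F4180C
R = F4 = 244
G = 18 = 24
B = 0C = 12
Blue = 12


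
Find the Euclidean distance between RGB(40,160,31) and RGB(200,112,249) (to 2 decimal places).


d = √[(R₁-R₂)² + (G₁-G₂)² + (B₁-B₂)²]
d = √[(40-200)² + (160-112)² + (31-249)²]
d = √[25600 + 2304 + 47524]
d = √75428
d ≈ 274.64


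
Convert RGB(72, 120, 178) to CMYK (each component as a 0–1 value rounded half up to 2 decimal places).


R'=72/255≈0.2824, G'=120/255≈0.4706, B'=178/255≈0.6980
K = 1 - max(R',G',B') = 1 - 178/255 = 77/255 = 0.30196… → 0.30
(1-R'-K)/(1-K) simplifies to (max-R)/max with max = 178:
C = (178-72)/178 = 106/178 = 0.59550… → 0.60
M = (178-120)/178 = 58/178 = 0.32584… → 0.33
Y = (178-178)/178 = 0/178 = 0 → 0.00
= CMYK(0.60, 0.33, 0.00, 0.30)


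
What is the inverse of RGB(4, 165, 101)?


Invert: (255-R, 255-G, 255-B)
R: 255-4 = 251
G: 255-165 = 90
B: 255-101 = 154
= RGB(251, 90, 154)


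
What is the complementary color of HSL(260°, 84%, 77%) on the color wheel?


Complement = opposite side of color wheel = hue + 180°
H' = (260 + 180) mod 360 = 80°
S and L unchanged.
= HSL(80°, 84%, 77%)


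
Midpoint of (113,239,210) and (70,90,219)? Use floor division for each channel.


Midpoint: each channel = ⌊(C₁+C₂)/2⌋
R: ⌊(113+70)/2⌋ = 91
G: ⌊(239+90)/2⌋ = 164
B: ⌊(210+219)/2⌋ = 214
= RGB(91, 164, 214)


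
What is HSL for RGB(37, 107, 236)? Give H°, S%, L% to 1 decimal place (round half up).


Normalize: R'=37/255≈0.1451, G'=107/255≈0.4196, B'=236/255≈0.9255
Max=236/255, Min=37/255, Δ=Max-Min=199/255
L = (Max+Min)/2 = (236+37)/510 = 273/510 = 0.53529… → L = 53.5%
L > 0.5 → S = Δ/(2-Max-Min) = 199/(510-236-37) = 199/237 = 0.83966… → S = 84.0%
(the 1/255 factors cancel in S and H, so raw channel differences can be used)
Max is B' → H = 60 × ((R-G)/Δ + 4) = 60 × ((37-107)/199 + 4)
  -70/199 + 4 = -0.3517… + 4 = 3.6482…
  H = 60 × 3.6482… = 218.894…° → H = 218.9°
= HSL(218.9°, 84.0%, 53.5%)


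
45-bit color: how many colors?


Colors = 2^bits = 2^45
= 35,184,372,088,832 colors


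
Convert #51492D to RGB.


51 → 81 (R)
49 → 73 (G)
2D → 45 (B)
= RGB(81, 73, 45)


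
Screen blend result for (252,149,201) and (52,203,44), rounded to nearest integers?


Screen: C = 255 - (255-A)×(255-B)/255, rounded to nearest integer
R: 255 - (255-252)×(255-52)/255 = 255 - 609/255 ≈ 255 - 2.388 = 252.612 → 253
G: 255 - (255-149)×(255-203)/255 = 255 - 5512/255 ≈ 255 - 21.616 = 233.384 → 233
B: 255 - (255-201)×(255-44)/255 = 255 - 11394/255 ≈ 255 - 44.682 = 210.318 → 210
= RGB(253, 233, 210)


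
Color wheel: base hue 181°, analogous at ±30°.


Base hue: 181°
Left analog: (181 - 30) mod 360 = 151°
Right analog: (181 + 30) mod 360 = 211°
Analogous hues = 151° and 211°


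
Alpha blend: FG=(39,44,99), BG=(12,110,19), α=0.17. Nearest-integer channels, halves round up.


C = α×F + (1-α)×B, with 1-α = 0.83
R: 0.17×39 + 0.83×12 = 6.63 + 9.96 = 16.59 → 17
G: 0.17×44 + 0.83×110 = 7.48 + 91.30 = 98.78 → 99
B: 0.17×99 + 0.83×19 = 16.83 + 15.77 = 32.60 → 33
= RGB(17, 99, 33)


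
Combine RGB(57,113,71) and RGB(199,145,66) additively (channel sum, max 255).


Additive: each channel = min(255, C₁+C₂)
R: 57+199 = 256 → 255
G: 113+145 = 258 → 255
B: 71+66 = 137 → 137
= RGB(255, 255, 137)


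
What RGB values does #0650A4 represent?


06 → 6 (R)
50 → 80 (G)
A4 → 164 (B)
= RGB(6, 80, 164)


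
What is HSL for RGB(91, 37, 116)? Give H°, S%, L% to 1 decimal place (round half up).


Normalize: R'=91/255≈0.3569, G'=37/255≈0.1451, B'=116/255≈0.4549
Max=116/255, Min=37/255, Δ=Max-Min=79/255
L = (Max+Min)/2 = (116+37)/510 = 153/510 = 0.3 → L = 30.0%
L ≤ 0.5 → S = Δ/(Max+Min) = 79/(116+37) = 79/153 = 0.51633… → S = 51.6%
(the 1/255 factors cancel in S and H, so raw channel differences can be used)
Max is B' → H = 60 × ((R-G)/Δ + 4) = 60 × ((91-37)/79 + 4)
  54/79 + 4 = 0.6835… + 4 = 4.6835…
  H = 60 × 4.6835… = 281.012…° → H = 281.0°
= HSL(281.0°, 51.6%, 30.0%)
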